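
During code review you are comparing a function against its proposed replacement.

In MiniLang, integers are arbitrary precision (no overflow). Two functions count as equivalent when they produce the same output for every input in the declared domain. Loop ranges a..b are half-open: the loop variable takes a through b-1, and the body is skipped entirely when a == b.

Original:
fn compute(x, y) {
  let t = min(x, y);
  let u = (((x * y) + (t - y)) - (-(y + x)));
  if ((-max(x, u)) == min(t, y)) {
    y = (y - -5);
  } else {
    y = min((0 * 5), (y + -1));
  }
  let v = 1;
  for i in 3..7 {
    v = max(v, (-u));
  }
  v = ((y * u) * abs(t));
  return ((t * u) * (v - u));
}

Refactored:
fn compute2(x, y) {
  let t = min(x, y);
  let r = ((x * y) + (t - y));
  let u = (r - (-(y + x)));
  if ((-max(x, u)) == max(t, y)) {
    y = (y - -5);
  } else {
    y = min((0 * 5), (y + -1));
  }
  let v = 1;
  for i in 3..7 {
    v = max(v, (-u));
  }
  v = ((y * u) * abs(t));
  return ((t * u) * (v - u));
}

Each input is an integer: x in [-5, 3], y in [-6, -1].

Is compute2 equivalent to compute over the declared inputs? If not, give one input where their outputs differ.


Input x=-5, y=-3: -1125 from compute versus 2625 from compute2.
verdict: not equivalent; witness: x=-5, y=-3


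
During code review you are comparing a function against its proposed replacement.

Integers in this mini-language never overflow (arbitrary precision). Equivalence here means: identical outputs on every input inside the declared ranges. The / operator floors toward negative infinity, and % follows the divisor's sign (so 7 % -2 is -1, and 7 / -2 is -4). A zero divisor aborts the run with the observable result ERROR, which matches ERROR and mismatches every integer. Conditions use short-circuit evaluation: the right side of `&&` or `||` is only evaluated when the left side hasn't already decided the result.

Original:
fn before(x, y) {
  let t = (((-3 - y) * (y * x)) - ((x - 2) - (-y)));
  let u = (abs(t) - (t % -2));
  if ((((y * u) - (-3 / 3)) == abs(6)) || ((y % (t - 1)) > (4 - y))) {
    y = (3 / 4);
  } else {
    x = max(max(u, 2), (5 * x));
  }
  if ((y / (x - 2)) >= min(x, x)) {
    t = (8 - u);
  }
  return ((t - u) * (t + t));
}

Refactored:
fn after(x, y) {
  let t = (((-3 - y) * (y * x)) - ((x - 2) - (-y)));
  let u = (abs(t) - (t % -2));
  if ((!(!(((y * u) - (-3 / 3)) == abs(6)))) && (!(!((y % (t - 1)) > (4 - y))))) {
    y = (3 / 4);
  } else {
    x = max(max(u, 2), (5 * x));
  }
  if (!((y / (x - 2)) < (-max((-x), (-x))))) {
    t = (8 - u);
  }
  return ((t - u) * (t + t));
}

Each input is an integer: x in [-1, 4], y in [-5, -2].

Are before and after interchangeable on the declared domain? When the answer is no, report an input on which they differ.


Not equivalent: x=-1, y=-5 separates them (560 vs 0).
before: t = 18; u = 18; ((((y * u) - (-3 / 3)) == abs(6)) || ((y % (t - 1)) > (4 - y))) -> true; y = 0; ((y / (x - 2)) >= min(x, x)) -> true; t = -10; return 560
after: t = 18; u = 18; ((!(!(((y * u) - (-3 / 3)) == abs(6)))) && (!(!((y % (t - 1)) > (4 - y))))) -> false; x = 18; (!((y / (x - 2)) < (-max((-x), (-x))))) -> false; return 0
verdict: not equivalent; witness: x=-1, y=-5


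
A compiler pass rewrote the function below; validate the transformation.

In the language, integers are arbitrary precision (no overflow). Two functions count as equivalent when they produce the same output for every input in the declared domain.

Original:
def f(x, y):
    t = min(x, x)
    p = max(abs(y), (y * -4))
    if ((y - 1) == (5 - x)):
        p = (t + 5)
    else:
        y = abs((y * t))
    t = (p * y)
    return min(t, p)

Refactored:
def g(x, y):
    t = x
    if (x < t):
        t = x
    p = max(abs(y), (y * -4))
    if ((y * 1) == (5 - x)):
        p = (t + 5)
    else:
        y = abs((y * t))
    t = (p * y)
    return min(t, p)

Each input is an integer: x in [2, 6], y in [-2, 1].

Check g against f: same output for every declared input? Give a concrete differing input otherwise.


Try x=4, y=1.
f: t becomes 4; next p becomes 1; next ((y - 1) == (5 - x)) evaluates to false; next y becomes 4; next t becomes 4; next final value 1
g: t becomes 4; next (x < t) evaluates to false; next p becomes 1; next ((y * 1) == (5 - x)) evaluates to true; next p becomes 9; next t becomes 9; next final value 9
1 != 9, so the rewrite changes behavior.
verdict: not equivalent; witness: x=4, y=1


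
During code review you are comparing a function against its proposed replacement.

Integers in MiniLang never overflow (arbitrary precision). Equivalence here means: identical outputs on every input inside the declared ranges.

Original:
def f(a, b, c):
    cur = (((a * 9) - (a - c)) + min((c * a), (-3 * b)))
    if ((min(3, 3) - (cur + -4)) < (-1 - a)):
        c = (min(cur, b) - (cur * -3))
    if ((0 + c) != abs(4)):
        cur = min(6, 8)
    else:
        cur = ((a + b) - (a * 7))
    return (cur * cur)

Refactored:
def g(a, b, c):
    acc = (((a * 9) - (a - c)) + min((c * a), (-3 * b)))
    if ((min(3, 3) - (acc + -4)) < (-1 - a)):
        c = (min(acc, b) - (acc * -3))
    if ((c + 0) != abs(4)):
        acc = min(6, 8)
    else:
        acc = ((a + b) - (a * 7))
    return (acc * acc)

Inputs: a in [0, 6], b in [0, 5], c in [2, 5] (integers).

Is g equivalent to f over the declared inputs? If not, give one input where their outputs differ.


Differences: local variable names differ — yet all 168 inputs agree.
verdict: equivalent


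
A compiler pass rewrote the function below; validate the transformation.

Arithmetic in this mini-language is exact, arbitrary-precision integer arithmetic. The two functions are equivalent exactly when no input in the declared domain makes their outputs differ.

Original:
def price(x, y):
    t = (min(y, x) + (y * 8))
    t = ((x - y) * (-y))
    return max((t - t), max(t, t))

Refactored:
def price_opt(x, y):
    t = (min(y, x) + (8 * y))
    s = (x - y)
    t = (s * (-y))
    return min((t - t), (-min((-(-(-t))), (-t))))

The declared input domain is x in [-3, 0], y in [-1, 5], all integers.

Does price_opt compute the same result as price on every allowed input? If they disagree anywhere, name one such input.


Try x=-3, y=-1.
price: t := -11 | t := -2 | result 0
price_opt: t := -11 | s := -2 | t := -2 | result -2
0 vs -2 — the two versions disagree here.
verdict: not equivalent; witness: x=-3, y=-1


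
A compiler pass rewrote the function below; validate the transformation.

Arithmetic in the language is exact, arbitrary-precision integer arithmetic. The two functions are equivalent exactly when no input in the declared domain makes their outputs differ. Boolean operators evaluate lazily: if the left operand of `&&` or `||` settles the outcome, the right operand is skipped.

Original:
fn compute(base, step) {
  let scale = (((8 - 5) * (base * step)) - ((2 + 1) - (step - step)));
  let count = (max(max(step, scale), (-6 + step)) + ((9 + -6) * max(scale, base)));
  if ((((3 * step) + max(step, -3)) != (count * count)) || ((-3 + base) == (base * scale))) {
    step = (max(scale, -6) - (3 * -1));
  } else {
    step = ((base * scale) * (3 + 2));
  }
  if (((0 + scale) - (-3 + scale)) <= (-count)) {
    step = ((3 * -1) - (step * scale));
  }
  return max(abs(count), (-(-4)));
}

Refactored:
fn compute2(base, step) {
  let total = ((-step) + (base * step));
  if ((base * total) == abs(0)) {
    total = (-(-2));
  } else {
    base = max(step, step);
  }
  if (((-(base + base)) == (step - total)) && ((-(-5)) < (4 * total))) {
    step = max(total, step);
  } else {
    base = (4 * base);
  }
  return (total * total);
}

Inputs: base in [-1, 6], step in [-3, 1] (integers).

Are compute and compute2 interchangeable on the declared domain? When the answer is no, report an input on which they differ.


The rewrite breaks on base=-1, step=-3, where the results are 24 and 36.
compute: scale=6, then count=24, then ((((3 * step) + max(step, -3)) != (count * count)) || ((-3 + base) == (base * scale))) is true, then step=9, then (((0 + scale) - (-3 + scale)) <= (-count)) is false, then returns 24
compute2: total=6, then ((base * total) == abs(0)) is false, then base=-3, then (((-(base + base)) == (step - total)) && ((-(-5)) < (4 * total))) is false, then base=-12, then returns 36
verdict: not equivalent; witness: base=-1, step=-3


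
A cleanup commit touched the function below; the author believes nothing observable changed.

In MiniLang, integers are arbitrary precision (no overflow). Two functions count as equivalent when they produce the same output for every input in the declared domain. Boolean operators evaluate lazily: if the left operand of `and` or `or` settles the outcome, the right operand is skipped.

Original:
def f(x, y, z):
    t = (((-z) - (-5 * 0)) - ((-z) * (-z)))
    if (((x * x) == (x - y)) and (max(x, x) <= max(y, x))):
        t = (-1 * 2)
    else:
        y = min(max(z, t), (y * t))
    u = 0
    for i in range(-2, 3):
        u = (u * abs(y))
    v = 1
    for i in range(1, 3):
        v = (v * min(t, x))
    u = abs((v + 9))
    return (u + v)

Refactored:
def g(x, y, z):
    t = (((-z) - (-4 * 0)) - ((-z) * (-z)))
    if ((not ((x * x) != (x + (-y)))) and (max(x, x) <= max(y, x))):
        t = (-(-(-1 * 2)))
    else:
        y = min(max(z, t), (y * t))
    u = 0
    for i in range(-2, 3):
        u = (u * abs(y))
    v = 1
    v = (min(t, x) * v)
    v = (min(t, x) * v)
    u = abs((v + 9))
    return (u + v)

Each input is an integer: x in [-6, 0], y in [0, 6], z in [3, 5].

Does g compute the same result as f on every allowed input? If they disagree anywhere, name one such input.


The one real change (`-5` became `-4`) has no effect anywhere in the declared ranges; all 147 inputs agree.
verdict: equivalent


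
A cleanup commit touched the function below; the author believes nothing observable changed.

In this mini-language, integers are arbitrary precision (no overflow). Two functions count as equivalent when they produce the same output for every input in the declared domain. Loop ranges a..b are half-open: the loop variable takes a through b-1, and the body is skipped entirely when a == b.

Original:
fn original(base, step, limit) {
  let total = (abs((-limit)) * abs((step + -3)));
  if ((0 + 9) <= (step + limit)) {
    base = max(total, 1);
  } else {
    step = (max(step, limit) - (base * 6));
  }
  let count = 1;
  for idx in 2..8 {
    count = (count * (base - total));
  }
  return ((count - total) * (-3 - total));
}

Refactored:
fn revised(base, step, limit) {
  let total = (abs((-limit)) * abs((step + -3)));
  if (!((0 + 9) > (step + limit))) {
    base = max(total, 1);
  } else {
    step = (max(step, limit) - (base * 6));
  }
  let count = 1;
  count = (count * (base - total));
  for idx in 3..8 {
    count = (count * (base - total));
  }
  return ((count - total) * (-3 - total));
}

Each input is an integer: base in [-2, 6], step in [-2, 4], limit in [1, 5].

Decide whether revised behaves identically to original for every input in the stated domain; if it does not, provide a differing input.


Although boolean connective usage differs; and loop structure differs; and statement counts differ; and arithmetic usage differs; and comparison usage differs, 315/315 inputs agree.
verdict: equivalent


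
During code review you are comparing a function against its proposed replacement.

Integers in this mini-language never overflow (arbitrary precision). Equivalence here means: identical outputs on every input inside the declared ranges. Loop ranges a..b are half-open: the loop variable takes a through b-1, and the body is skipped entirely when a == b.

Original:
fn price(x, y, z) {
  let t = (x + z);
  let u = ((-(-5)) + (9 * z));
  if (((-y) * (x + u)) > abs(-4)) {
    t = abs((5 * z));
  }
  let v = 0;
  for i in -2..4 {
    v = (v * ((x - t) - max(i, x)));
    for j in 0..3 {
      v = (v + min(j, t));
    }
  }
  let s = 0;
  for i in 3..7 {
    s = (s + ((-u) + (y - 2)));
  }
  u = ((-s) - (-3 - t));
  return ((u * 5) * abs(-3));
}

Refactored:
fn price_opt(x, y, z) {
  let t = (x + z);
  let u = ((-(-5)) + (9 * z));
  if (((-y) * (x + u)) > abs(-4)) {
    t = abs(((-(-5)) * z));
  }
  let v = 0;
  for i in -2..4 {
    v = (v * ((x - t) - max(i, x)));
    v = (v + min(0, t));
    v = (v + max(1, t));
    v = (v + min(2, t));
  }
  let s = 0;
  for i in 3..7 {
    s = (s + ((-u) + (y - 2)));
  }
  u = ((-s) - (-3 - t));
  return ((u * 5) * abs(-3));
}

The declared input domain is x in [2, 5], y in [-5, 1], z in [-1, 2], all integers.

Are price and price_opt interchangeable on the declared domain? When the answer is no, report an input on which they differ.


The suspicious-looking change has no observable effect anywhere in the declared ranges.
As a probe, take x=5, y=-3, z=-1: price runs t becomes 4; next u becomes -4; next (((-y) * (x + u)) > abs(-4)) evaluates to false; next v becomes 0; next at i=-2:; next v becomes 0; next at j=0:; next v becomes 0; next at j=1:; next v becomes 1; next at j=2:; next v becomes 3; next at i=-1:; next v becomes -12; next at j=0:; next v becomes -12; next at j=1:; next v becomes -11; next at j=2:; next v becomes -9; next at i=0:; next v becomes 36; next at j=0:; next v becomes 36; next at j=1:; next v becomes 37; next at j=2:; next v becomes 39; next at i=1:; next v becomes -156; next at j=0:; next v becomes -156; next at j=1:; next v becomes -155; next at j=2:; next v becomes -153; next at i=2:; next v becomes 612; next at j=0:; next v becomes 612; next at j=1:; next v becomes 613; next at j=2:; next v becomes 615; next at i=3:; next v becomes -2460; next at j=0:; next v becomes -2460; next at j=1:; next v becomes -2459; next at j=2:; next v becomes -2457; next s becomes 0; next at i=3:; next s becomes -1; next at i=4:; next s becomes -2; next at i=5:; next s becomes -3; next at i=6:; next s becomes -4; next u becomes 11; next final value 165; price_opt runs t becomes 4; next u becomes -4; next (((-y) * (x + u)) > abs(-4)) evaluates to false; next v becomes 0; next at i=-2:; next v becomes 0; next v becomes 0; next v becomes 4; next v becomes 6; next at i=-1:; next v becomes -24; next v becomes -24; next v becomes -20; next v becomes -18; next at i=0:; next v becomes 72; next v becomes 72; next v becomes 76; next v becomes 78; next at i=1:; next v becomes -312; next v becomes -312; next v becomes -308; next v becomes -306; next at i=2:; next v becomes 1224; next v becomes 1224; next v becomes 1228; next v becomes 1230; next at i=3:; next v becomes -4920; next v becomes -4920; next v becomes -4916; next v becomes -4914; next s becomes 0; next at i=3:; next s becomes -1; next at i=4:; next s becomes -2; next at i=5:; next s becomes -3; next at i=6:; next s becomes -4; next u becomes 11; next final value 165; both end at 165.
Across all 112 domain points the two functions coincide.
verdict: equivalent


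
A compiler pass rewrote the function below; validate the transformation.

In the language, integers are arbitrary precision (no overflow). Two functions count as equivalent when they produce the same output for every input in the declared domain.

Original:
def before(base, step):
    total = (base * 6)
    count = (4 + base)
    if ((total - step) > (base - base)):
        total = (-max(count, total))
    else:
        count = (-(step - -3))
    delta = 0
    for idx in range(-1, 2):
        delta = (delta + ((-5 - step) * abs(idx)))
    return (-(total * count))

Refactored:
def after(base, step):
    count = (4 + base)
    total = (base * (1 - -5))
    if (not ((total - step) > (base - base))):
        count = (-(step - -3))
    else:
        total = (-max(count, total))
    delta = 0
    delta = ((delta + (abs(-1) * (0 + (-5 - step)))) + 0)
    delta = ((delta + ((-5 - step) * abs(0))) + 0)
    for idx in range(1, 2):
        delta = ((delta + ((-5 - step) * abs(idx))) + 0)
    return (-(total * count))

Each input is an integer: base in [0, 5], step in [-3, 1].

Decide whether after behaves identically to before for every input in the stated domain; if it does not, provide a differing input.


Comparing the listings, the differences include: arithmetic usage differs; also boolean connective usage differs; also min/max/abs usage differs; also loop structure differs; also statement counts differ; also constant usage differs.
Tracing base=0, step=-1: before: total=0, then count=4, then ((total - step) > (base - base)) is true, then total=-4, then delta=0, then (idx=-1), then delta=-4, then (idx=0), then delta=-4, then (idx=1), then delta=-8, then returns 16 | after: count=4, then total=0, then (not ((total - step) > (base - base))) is false, then total=-4, then delta=0, then delta=-4, then delta=-4, then (idx=1), then delta=-8, then returns 16 — matching result 16.
Checked all 30 inputs in the declared domain: the outputs agree on every one.
verdict: equivalent


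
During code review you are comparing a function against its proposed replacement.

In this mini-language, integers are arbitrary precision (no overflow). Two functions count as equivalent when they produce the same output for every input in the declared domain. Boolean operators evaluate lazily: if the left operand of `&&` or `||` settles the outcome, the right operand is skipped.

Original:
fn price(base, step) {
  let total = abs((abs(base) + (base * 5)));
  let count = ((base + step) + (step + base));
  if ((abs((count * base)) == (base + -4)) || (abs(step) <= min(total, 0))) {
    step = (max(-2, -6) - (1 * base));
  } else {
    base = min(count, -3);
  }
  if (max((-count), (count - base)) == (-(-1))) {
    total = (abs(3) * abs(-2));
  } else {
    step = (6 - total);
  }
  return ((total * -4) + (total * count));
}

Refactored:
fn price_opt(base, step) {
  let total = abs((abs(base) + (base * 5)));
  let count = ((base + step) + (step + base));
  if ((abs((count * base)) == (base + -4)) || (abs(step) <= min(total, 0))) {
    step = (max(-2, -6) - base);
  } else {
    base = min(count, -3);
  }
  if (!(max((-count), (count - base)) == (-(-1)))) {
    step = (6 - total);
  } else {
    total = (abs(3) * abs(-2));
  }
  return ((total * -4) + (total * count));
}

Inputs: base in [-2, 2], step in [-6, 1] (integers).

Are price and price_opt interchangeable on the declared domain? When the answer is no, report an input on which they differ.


Side by side, the visible changes include: constant usage differs; also boolean connective usage differs; also arithmetic usage differs.
As a probe, take base=2, step=-6: price runs total=12, then count=-8, then ((abs((count * base)) == (base + -4)) || (abs(step) <= min(total, 0))) is false, then base=-8, then (max((-count), (count - base)) == (-(-1))) is false, then step=-6, then returns -144; price_opt runs total=12, then count=-8, then ((abs((count * base)) == (base + -4)) || (abs(step) <= min(total, 0))) is false, then base=-8, then (!(max((-count), (count - base)) == (-(-1)))) is true, then step=-6, then returns -144; both end at -144.
Checked all 40 inputs in the declared domain: the outputs agree on every one.
verdict: equivalent


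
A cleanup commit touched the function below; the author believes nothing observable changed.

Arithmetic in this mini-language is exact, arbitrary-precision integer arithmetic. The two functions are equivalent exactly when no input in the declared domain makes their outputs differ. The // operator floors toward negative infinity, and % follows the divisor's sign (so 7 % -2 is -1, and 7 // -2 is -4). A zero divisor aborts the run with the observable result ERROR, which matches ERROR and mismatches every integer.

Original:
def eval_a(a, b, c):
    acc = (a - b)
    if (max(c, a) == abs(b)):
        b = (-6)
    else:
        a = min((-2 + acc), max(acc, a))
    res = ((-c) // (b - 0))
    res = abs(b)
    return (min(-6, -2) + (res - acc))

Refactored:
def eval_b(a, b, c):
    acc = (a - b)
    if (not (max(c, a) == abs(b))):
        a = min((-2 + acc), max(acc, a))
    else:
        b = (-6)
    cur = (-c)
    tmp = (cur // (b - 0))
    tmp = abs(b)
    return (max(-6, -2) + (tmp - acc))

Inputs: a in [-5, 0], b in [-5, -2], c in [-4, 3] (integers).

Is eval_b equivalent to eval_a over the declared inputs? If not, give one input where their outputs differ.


Input a=-5, b=-5, c=-4: -1 from eval_a versus 3 from eval_b.
verdict: not equivalent; witness: a=-5, b=-5, c=-4


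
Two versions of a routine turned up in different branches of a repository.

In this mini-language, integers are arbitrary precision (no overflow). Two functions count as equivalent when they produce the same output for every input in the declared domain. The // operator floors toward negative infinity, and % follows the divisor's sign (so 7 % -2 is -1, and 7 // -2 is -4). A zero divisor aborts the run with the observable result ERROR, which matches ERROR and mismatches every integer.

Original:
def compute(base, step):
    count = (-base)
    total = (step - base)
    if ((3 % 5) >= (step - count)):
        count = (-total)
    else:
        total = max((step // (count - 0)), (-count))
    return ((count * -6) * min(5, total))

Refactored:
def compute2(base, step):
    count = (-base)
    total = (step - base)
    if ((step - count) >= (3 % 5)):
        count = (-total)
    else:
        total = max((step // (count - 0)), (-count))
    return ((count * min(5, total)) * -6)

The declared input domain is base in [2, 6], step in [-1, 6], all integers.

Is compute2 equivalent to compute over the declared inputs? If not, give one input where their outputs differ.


Input base=2, step=-1: 54 from compute versus 24 from compute2.
verdict: not equivalent; witness: base=2, step=-1


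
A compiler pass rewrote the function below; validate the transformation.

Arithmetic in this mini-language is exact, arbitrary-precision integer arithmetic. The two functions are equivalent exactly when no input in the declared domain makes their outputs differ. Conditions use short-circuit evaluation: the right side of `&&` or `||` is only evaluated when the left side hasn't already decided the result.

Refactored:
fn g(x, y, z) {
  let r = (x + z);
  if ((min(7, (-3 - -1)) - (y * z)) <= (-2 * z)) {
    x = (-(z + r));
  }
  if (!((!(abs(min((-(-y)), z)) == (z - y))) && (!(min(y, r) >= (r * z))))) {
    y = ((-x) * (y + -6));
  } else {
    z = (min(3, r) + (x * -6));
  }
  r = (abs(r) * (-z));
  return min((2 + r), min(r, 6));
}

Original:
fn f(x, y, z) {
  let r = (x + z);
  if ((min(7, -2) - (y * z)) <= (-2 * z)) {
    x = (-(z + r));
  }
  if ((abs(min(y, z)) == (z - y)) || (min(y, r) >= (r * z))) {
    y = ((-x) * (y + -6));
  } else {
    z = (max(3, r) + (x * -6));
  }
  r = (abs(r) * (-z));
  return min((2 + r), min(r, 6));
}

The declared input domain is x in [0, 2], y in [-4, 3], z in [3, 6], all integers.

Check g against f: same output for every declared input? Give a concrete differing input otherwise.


Evaluate both at x=0, y=-4, z=4.
f: r := 4 | ((min(7, -2) - (y * z)) <= (-2 * z)): false | ((abs(min(y, z)) == (z - y)) || (min(y, r) >= (r * z))): false | z := 4 | r := -16 | result -16
g: r := 4 | ((min(7, (-3 - -1)) - (y * z)) <= (-2 * z)): false | (!((!(abs(min((-(-y)), z)) == (z - y))) && (!(min(y, r) >= (r * z))))): false | z := 3 | r := -12 | result -12
-16 != -12, so the rewrite changes behavior.
verdict: not equivalent; witness: x=0, y=-4, z=4


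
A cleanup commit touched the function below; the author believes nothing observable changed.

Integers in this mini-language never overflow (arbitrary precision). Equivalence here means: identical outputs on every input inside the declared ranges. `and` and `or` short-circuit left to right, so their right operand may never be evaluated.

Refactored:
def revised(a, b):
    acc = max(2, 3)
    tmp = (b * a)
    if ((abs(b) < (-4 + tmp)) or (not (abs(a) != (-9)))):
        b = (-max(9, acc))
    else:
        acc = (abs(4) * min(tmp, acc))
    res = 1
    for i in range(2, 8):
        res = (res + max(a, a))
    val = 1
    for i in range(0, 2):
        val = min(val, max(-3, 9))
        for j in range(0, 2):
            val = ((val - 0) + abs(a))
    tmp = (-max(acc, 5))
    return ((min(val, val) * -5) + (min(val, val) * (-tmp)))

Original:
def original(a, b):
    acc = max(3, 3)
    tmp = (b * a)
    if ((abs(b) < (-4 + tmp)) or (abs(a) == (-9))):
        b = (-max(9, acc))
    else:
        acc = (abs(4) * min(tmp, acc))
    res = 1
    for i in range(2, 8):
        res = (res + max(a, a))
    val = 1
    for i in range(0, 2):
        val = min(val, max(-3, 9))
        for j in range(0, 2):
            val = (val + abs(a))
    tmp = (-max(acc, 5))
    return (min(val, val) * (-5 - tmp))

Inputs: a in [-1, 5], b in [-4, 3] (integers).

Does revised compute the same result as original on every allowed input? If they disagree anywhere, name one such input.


The suspicious edit (`3` became `2`) never changes the result for any input inside the declared domain.
Spot check at a=0, b=-1 — original: acc becomes 3; next tmp becomes 0; next ((abs(b) < (-4 + tmp)) or (abs(a) == (-9))) evaluates to false; next acc becomes 0; next res becomes 1; next at i=2:; next res becomes 1; next at i=3:; next res becomes 1; next at i=4:; next res becomes 1; next at i=5:; next res becomes 1; next at i=6:; next res becomes 1; next at i=7:; next res becomes 1; next val becomes 1; next at i=0:; next val becomes 1; next at j=0:; next val becomes 1; next at j=1:; next val becomes 1; next at i=1:; next val becomes 1; next at j=0:; next val becomes 1; next at j=1:; next val becomes 1; next tmp becomes -5; next final value 0. revised: acc becomes 3; next tmp becomes 0; next ((abs(b) < (-4 + tmp)) or (not (abs(a) != (-9)))) evaluates to false; next acc becomes 0; next res becomes 1; next at i=2:; next res becomes 1; next at i=3:; next res becomes 1; next at i=4:; next res becomes 1; next at i=5:; next res becomes 1; next at i=6:; next res becomes 1; next at i=7:; next res becomes 1; next val becomes 1; next at i=0:; next val becomes 1; next at j=0:; next val becomes 1; next at j=1:; next val becomes 1; next at i=1:; next val becomes 1; next at j=0:; next val becomes 1; next at j=1:; next val becomes 1; next tmp becomes -5; next final value 0. Both give 0.
Every one of the 56 inputs gives matching results.
verdict: equivalent


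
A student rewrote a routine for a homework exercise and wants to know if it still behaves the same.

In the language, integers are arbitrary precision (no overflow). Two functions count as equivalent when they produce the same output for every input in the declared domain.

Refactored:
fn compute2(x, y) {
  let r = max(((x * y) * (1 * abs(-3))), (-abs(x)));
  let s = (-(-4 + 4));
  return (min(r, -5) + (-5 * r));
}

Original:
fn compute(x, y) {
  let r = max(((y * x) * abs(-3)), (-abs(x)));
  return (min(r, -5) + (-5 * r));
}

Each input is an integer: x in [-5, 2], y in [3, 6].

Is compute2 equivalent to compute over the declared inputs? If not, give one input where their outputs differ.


This is a faithful refactor — constant usage differs; statement counts differ; arithmetic usage differs; local variable names differ, but the computed results match everywhere.
Spot check at x=-3, y=5 — compute: r becomes -3; next final value 10. compute2: r becomes -3; next s becomes 0; next final value 10. Both give 10.
Checked all 32 inputs in the declared domain: the outputs agree on every one.
verdict: equivalent


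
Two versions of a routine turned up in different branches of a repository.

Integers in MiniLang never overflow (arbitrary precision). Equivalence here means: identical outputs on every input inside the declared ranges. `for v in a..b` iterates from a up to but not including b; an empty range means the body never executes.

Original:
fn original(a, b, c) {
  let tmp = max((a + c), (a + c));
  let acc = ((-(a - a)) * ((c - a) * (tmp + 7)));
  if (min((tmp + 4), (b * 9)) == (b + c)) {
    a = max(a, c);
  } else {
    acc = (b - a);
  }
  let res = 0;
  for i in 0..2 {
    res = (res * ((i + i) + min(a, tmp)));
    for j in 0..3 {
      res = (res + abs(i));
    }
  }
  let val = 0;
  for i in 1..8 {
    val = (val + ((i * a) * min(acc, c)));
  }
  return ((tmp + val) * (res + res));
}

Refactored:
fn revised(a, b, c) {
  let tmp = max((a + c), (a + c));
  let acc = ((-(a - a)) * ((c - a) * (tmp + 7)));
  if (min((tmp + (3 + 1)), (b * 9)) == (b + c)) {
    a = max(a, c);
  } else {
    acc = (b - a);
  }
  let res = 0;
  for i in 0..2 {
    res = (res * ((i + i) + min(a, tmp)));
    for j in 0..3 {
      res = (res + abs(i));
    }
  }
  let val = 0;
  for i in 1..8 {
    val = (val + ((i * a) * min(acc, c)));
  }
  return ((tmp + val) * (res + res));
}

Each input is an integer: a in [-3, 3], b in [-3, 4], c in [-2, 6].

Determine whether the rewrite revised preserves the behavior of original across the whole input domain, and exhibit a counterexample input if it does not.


The two versions differ — the changes include constant usage differs, plus arithmetic usage differs.
Spot check at a=-2, b=-1, c=2 — original: tmp=0, then acc=0, then (min((tmp + 4), (b * 9)) == (b + c)) is false, then acc=1, then res=0, then (i=0), then res=0, then (j=0), then res=0, then (j=1), then res=0, then (j=2), then res=0, then (i=1), then res=0, then (j=0), then res=1, then (j=1), then res=2, then (j=2), then res=3, then val=0, then (i=1), then val=-2, then (i=2), then val=-6, then (i=3), then val=-12, then (i=4), then val=-20, then (i=5), then val=-30, then (i=6), then val=-42, then (i=7), then val=-56, then returns -336. revised: tmp=0, then acc=0, then (min((tmp + (3 + 1)), (b * 9)) == (b + c)) is false, then acc=1, then res=0, then (i=0), then res=0, then (j=0), then res=0, then (j=1), then res=0, then (j=2), then res=0, then (i=1), then res=0, then (j=0), then res=1, then (j=1), then res=2, then (j=2), then res=3, then val=0, then (i=1), then val=-2, then (i=2), then val=-6, then (i=3), then val=-12, then (i=4), then val=-20, then (i=5), then val=-30, then (i=6), then val=-42, then (i=7), then val=-56, then returns -336. Both give -336.
Across all 504 domain points the two functions coincide.
verdict: equivalent


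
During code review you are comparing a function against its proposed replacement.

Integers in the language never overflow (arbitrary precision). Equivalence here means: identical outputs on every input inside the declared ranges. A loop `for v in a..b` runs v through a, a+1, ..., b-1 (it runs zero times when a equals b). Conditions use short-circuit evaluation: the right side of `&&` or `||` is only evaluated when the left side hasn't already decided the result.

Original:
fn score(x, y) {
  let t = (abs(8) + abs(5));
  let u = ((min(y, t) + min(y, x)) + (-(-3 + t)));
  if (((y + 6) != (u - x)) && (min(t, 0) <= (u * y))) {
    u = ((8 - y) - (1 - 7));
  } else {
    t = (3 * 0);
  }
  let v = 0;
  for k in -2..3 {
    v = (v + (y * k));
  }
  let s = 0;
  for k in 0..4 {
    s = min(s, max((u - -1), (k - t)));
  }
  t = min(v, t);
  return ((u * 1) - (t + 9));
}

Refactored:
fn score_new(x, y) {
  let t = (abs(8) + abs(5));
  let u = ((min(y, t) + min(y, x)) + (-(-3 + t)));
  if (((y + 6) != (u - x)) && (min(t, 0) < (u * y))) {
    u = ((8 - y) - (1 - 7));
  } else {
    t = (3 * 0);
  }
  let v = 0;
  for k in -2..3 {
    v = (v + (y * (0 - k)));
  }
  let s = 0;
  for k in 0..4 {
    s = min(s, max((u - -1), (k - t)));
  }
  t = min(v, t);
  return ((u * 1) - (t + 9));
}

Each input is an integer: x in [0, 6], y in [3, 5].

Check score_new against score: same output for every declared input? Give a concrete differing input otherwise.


Try x=5, y=5.
score: t=13, then u=0, then (((y + 6) != (u - x)) && (min(t, 0) <= (u * y))) is true, then u=9, then v=0, then (k=-2), then v=-10, then (k=-1), then v=-15, then (k=0), then v=-15, then (k=1), then v=-10, then (k=2), then v=0, then s=0, then (k=0), then s=0, then (k=1), then s=0, then (k=2), then s=0, then (k=3), then s=0, then t=0, then returns 0
score_new: t=13, then u=0, then (((y + 6) != (u - x)) && (min(t, 0) < (u * y))) is false, then t=0, then v=0, then (k=-2), then v=10, then (k=-1), then v=15, then (k=0), then v=15, then (k=1), then v=10, then (k=2), then v=0, then s=0, then (k=0), then s=0, then (k=1), then s=0, then (k=2), then s=0, then (k=3), then s=0, then t=0, then returns -9
0 != -9, so the rewrite changes behavior.
verdict: not equivalent; witness: x=5, y=5


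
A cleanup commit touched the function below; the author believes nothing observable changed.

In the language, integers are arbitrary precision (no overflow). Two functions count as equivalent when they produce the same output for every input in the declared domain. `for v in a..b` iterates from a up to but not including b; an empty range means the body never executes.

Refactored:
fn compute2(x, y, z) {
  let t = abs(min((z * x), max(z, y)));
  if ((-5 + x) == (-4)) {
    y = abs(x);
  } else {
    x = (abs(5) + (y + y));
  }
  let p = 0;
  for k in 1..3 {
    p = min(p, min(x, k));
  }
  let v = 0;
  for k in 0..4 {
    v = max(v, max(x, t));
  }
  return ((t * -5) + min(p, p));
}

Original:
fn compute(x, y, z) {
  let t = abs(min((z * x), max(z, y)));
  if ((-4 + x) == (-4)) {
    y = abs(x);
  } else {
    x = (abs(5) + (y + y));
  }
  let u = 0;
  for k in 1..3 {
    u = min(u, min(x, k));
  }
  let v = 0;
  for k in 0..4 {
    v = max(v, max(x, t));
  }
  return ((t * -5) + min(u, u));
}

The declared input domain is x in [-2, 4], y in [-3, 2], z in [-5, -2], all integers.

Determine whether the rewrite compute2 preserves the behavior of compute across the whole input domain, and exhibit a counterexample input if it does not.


At x=0, y=-3, z=-5: compute gives -15, compute2 gives -16.
verdict: not equivalent; witness: x=0, y=-3, z=-5


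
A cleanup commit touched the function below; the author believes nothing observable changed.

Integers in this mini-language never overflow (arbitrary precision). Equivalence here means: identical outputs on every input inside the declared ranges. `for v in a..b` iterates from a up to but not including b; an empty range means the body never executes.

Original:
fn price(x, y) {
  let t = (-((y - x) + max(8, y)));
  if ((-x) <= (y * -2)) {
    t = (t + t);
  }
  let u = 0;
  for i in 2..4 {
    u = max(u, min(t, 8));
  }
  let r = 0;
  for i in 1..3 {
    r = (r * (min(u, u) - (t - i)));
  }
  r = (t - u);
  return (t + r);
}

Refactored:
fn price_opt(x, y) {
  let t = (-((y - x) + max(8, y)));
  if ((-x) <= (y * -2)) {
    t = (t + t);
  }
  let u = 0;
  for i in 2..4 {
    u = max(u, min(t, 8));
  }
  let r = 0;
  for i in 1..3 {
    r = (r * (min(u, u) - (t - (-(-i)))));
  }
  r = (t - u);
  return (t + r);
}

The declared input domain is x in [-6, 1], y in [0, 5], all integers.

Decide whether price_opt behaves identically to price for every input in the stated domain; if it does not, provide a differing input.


The two versions differ — the changes include same computation, different form.
Spot check at x=-6, y=4 — price: t=-18, then ((-x) <= (y * -2)) is false, then u=0, then (i=2), then u=0, then (i=3), then u=0, then r=0, then (i=1), then r=0, then (i=2), then r=0, then r=-18, then returns -36. price_opt: t=-18, then ((-x) <= (y * -2)) is false, then u=0, then (i=2), then u=0, then (i=3), then u=0, then r=0, then (i=1), then r=0, then (i=2), then r=0, then r=-18, then returns -36. Both give -36.
Every one of the 48 inputs gives matching results.
verdict: equivalent


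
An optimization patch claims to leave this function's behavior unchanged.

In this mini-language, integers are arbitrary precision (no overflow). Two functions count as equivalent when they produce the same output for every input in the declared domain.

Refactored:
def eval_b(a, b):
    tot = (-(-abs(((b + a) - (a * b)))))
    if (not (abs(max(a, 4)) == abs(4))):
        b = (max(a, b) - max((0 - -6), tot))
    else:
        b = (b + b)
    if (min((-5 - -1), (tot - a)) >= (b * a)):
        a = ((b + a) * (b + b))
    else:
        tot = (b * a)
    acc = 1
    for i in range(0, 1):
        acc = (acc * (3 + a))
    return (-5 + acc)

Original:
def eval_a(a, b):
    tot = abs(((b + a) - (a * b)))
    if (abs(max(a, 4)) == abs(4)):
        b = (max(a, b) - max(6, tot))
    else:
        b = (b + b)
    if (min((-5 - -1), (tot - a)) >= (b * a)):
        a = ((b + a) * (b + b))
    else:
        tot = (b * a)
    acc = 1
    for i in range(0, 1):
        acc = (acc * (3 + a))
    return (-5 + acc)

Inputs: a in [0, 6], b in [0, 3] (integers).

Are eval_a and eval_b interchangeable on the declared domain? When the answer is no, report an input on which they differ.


Run the pair on a=1, b=0.
eval_a: tot becomes 1; next (abs(max(a, 4)) == abs(4)) evaluates to true; next b becomes -5; next (min((-5 - -1), (tot - a)) >= (b * a)) evaluates to true; next a becomes 40; next acc becomes 1; next at i=0:; next acc becomes 43; next final value 38
eval_b: tot becomes 1; next (not (abs(max(a, 4)) == abs(4))) evaluates to false; next b becomes 0; next (min((-5 - -1), (tot - a)) >= (b * a)) evaluates to false; next tot becomes 0; next acc becomes 1; next at i=0:; next acc becomes 4; next final value -1
38 != -1, so the rewrite changes behavior.
verdict: not equivalent; witness: a=1, b=0


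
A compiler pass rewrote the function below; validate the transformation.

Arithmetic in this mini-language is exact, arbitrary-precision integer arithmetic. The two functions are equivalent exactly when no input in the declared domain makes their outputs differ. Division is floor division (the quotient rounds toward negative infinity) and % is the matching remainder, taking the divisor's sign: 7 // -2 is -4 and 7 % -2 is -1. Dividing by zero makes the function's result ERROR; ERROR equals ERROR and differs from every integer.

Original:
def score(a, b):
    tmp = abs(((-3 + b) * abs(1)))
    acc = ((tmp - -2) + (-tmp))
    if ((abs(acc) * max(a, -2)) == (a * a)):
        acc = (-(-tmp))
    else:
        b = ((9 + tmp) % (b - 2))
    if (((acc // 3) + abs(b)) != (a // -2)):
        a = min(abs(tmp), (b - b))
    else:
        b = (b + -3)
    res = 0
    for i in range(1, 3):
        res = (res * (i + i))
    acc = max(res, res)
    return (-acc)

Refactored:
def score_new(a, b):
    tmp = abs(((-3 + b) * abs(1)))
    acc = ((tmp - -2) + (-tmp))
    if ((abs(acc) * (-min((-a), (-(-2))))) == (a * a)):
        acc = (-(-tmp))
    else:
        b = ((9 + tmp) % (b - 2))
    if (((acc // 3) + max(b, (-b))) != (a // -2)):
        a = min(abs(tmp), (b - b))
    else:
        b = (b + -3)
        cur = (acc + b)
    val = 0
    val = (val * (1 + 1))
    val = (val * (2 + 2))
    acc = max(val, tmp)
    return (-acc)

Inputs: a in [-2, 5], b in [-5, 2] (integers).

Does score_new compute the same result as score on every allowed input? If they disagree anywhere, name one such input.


Evaluate both at a=-2, b=-5.
score: tmp := 8 | acc := 2 | ((abs(acc) * max(a, -2)) == (a * a)): false | b := -4 | (((acc // 3) + abs(b)) != (a // -2)): true | a := 0 | res := 0 | iter i=1: | res := 0 | iter i=2: | res := 0 | acc := 0 | result 0
score_new: tmp := 8 | acc := 2 | ((abs(acc) * (-min((-a), (-(-2))))) == (a * a)): false | b := -4 | (((acc // 3) + max(b, (-b))) != (a // -2)): true | a := 0 | val := 0 | val := 0 | val := 0 | acc := 8 | result -8
0 != -8, so the rewrite changes behavior.
verdict: not equivalent; witness: a=-2, b=-5


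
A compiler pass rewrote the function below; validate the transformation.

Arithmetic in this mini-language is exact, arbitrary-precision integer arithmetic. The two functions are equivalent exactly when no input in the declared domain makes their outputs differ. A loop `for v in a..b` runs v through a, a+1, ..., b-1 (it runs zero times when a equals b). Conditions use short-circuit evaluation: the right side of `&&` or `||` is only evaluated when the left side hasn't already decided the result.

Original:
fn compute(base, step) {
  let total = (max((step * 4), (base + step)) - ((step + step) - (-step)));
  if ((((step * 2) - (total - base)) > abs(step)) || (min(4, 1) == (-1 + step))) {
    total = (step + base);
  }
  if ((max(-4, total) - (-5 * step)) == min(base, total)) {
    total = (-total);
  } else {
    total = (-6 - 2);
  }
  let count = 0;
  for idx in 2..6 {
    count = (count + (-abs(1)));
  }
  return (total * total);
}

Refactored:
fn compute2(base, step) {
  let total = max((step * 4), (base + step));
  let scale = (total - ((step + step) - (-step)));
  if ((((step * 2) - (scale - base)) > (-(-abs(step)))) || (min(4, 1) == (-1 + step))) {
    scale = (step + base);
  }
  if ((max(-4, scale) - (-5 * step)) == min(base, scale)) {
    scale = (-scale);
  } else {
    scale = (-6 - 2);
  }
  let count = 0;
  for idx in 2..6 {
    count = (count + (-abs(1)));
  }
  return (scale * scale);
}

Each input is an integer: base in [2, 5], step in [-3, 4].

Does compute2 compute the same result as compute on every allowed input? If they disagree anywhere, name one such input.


Although statement counts differ; also local variable names differ, 32/32 inputs agree.
verdict: equivalent
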